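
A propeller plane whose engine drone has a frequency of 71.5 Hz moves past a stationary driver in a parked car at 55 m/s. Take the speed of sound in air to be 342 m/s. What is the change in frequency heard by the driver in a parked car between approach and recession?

23.6 Hz

Approaching: f₁ = f · v/(v − v_s) = 71.5 × 342/287 ≈ 85.2 Hz.
Receding: f₂ = f · v/(v + v_s) = 71.5 × 342/397 ≈ 61.6 Hz.
Drop: f₁ − f₂ = 2f·v·v_s/(v² − v_s²) = 2 × 71.5 × 342 × 55/(342² − 55²) ≈ 23.6 Hz.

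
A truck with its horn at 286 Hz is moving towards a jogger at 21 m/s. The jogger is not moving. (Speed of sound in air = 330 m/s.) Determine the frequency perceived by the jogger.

305 Hz

With the source moving toward a stationary observer, f' = f · v/(v − v_s).
f' = 286 × 330/(330 − 21) = 286 × 330/309 ≈ 305 Hz.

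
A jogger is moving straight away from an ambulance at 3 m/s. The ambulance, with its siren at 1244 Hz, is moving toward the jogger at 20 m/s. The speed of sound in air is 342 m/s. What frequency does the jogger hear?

General Doppler shift: f' = f · (v − v_o)/(v − v_s).
f' = 1244 × (342 − 3)/(342 − 20) = 1244 × 339/322 ≈ 1310 Hz.

1310 Hz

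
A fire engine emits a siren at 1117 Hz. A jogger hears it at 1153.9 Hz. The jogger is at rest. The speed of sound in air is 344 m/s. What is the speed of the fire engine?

11.0 m/s

f' > f, so the fire engine is approaching.
f' = f · v/(v − v_s) ⇒ v_s = v · |1 − f/f'|.
v_s = 344 × |1 − 1117/1153.9| = 344 × 0.03198 ≈ 11.0 m/s.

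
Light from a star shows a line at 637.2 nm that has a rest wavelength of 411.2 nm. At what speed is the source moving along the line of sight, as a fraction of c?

0.412c

λ'/λ₀ = 1.5496 > 1 (redshift), so the source is receding.
λ'/λ₀ = √((1 + β)/(1 − β)) for a receding source ⇒ β = (r² − 1)/(r² + 1) with r = λ'/λ₀.
β = (2.4013 − 1)/(2.4013 + 1) ≈ 0.412.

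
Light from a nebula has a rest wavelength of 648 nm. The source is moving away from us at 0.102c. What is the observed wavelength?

Relativistic Doppler for wavelength: λ' = λ₀ · √((1 + β)/(1 − β)).
λ' = 648 × √(1.1020/0.8980) = 648 × 1.10778 ≈ 717.8 nm.

717.8 nm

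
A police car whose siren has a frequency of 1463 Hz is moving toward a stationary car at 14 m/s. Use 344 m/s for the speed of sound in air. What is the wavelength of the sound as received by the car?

22.6 cm

Only the source moves, toward the listener, so f' = f · v/(v − v_s).
f' = 1463 × 344/(344 − 14) ≈ 1525 Hz.
λ' = v/f' = 344/1525.07 ≈ 22.6 cm.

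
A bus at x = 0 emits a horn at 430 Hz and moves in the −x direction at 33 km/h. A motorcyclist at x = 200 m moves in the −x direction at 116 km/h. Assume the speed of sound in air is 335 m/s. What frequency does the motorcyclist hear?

33 km/h = 9.167 m/s; 116 km/h = 32.22 m/s.
The observer lies on the +x side, so the source is heading away from the observer and the observer is heading toward the source.
With source receding and observer approaching, f' = f · (v + v_o)/(v + v_s).
f' = 430 × (335 + 32.22)/(335 + 9.167) = 430 × 367.22/344.17 ≈ 459 Hz.

459 Hz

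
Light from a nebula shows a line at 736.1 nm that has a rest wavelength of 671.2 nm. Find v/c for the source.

0.092

λ'/λ₀ = 1.0967 > 1 (redshift), so the source is receding.
λ'/λ₀ = √((1 + β)/(1 − β)) for a receding source ⇒ β = (r² − 1)/(r² + 1) with r = λ'/λ₀.
β = (1.2027 − 1)/(1.2027 + 1) ≈ 0.092.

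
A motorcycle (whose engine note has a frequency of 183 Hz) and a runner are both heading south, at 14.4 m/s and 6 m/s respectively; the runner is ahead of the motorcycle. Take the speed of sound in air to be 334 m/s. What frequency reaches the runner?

188 Hz

The runner is ahead, so the motorcycle is moving toward it while the runner is moving away from the motorcycle.
Both move, so f' = f · (v − v_o)/(v − v_s).
f' = 183 × (334 − 6)/(334 − 14.4) = 183 × 328/319.6 ≈ 188 Hz.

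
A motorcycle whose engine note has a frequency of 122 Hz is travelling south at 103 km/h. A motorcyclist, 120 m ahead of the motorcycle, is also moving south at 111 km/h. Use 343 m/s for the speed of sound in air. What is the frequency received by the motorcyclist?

103 km/h = 28.61 m/s; 111 km/h = 30.83 m/s.
The motorcyclist is ahead, so the motorcycle is moving toward it while the motorcyclist is moving away from the motorcycle.
With source approaching and observer receding, f' = f · (v − v_o)/(v − v_s).
f' = 122 × (343 − 30.83)/(343 − 28.61) = 122 × 312.17/314.39 ≈ 121 Hz.

121 Hz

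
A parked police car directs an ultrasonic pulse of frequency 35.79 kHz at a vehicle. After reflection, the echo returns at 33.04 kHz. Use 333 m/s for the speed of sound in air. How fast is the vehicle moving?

Double Doppler shift off a moving reflector: f₂ = f₀ · (v + u)/(v − u) (u > 0 toward emitter).
Rearranging, u = v · (f₂ − f₀)/(f₂ + f₀) = 333 × -2.75/68.83 ≈ -13.3 m/s.
So the vehicle is moving at 13.3 m/s away from the emitter.

13.3 m/s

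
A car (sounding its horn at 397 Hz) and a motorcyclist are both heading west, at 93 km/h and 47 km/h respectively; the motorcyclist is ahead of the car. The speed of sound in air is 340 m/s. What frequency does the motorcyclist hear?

93 km/h = 25.83 m/s; 47 km/h = 13.06 m/s.
The motorcyclist is ahead, so the car is moving toward it while the motorcyclist is moving away from the car.
With source approaching and observer receding, f' = f · (v − v_o)/(v − v_s).
f' = 397 × (340 − 13.06)/(340 − 25.83) = 397 × 326.94/314.17 ≈ 413 Hz.

413 Hz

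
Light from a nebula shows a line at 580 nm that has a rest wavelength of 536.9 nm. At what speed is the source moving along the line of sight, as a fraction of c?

0.077

λ'/λ₀ = 1.0803 > 1 (redshift), so the source is receding.
λ'/λ₀ = √((1 + β)/(1 − β)) for a receding source ⇒ β = (r² − 1)/(r² + 1) with r = λ'/λ₀.
β = (1.1670 − 1)/(1.1670 + 1) ≈ 0.077.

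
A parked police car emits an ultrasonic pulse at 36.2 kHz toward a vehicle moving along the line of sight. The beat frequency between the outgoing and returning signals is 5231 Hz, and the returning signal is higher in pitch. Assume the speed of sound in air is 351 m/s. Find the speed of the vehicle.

Double Doppler shift off a moving reflector: f₂ = f₀ · (v + u)/(v − u) (u > 0 toward emitter).
Returning signal is higher, so f₂ = f₀ + Δf = 36200 + 5231 = 41431 Hz.
Rearranging, u = v · (f₂ − f₀)/(f₂ + f₀) = 351 × 5231/77631 ≈ 23.7 m/s.
So the vehicle is moving at 23.7 m/s toward the emitter.

23.7 m/s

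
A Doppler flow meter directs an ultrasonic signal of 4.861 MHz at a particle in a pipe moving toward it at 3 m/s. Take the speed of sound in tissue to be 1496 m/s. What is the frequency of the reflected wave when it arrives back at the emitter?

At the particle in a pipe (a moving observer), f₁ = f₀ · (v + u)/v = 4.861 × 1499/1496 ≈ 4.871 MHz.
The reflection then acts as a moving source: f₂ = f₁ · v/(v − u) ≈ 4.881 MHz.
Equivalently f₂ = f₀ · (v + u)/(v − u).

4.881 MHz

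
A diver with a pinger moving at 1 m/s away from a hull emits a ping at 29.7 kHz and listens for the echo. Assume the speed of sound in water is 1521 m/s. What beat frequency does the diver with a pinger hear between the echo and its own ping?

39.0 Hz

The hull receives the sound from a moving source: f₁ = f₀ · v/(v + v_e) = 29.7 × 1521/1522 ≈ 29.6805 kHz.
On the return leg the diver with a pinger is a moving observer: f₂ = f₁ · (v − v_e)/v = 29.6805 × 1520/1521 ≈ 29.6610 kHz.
Beat against the emitted tone (with f₀ = 29700 Hz): |f₂ − f₀| = 2v_e·f₀/(v + v_e) = 2 × 1 × 29700/1522 ≈ 39.0 Hz.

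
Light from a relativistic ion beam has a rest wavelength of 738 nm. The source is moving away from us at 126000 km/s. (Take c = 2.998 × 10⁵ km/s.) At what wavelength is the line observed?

β = v/c = 126000/299800 = 0.4203.
Relativistic Doppler for wavelength: λ' = λ₀ · √((1 + β)/(1 − β)).
λ' = 738 × √(1.4203/0.5797) = 738 × 1.56523 ≈ 1155.1 nm.

1155.1 nm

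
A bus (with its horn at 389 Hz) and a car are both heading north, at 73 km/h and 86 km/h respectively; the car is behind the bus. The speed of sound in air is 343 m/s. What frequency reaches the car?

393 Hz

73 km/h = 20.28 m/s; 86 km/h = 23.89 m/s.
The car is behind, so the bus is moving away from it while the car is moving toward the bus.
General Doppler shift: f' = f · (v + v_o)/(v + v_s).
f' = 389 × (343 + 23.89)/(343 + 20.28) = 389 × 366.89/363.28 ≈ 393 Hz.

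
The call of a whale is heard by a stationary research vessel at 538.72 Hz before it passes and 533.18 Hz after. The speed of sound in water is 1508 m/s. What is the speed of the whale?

7.8 m/s

f₁/f₂ = (v + v_s)/(v − v_s), so v_s = v · (f₁ − f₂)/(f₁ + f₂).
v_s = 1508 × (538.72 − 533.18)/(538.72 + 533.18) = 1508 × 5.54/1071.90 ≈ 7.8 m/s.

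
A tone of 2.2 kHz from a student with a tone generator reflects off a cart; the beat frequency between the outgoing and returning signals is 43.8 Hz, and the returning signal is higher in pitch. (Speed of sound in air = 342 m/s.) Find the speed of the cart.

Double Doppler shift off a moving reflector: f₂ = f₀ · (v + u)/(v − u) (u > 0 toward emitter).
Returning signal is higher, so f₂ = f₀ + Δf = 2200 + 43.8 = 2243.8 Hz.
Rearranging, u = v · (f₂ − f₀)/(f₂ + f₀) = 342 × 43.8/4443.8 ≈ 3.4 m/s.
So the cart is moving at 3.4 m/s toward the emitter.

3.4 m/s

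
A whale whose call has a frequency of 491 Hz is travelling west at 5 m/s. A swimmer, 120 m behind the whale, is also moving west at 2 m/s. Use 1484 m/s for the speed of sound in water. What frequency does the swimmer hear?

490 Hz

The swimmer is behind, so the whale is moving away from it while the swimmer is moving toward the whale.
General Doppler shift: f' = f · (v + v_o)/(v + v_s).
f' = 491 × (1484 + 2)/(1484 + 5) = 491 × 1486/1489 ≈ 490 Hz.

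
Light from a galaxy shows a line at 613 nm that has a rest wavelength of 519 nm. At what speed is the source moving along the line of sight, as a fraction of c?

λ'/λ₀ = 1.1811 > 1 (redshift), so the source is receding.
λ'/λ₀ = √((1 + β)/(1 − β)) for a receding source ⇒ β = (r² − 1)/(r² + 1) with r = λ'/λ₀.
β = (1.3950 − 1)/(1.3950 + 1) ≈ 0.165.

0.165c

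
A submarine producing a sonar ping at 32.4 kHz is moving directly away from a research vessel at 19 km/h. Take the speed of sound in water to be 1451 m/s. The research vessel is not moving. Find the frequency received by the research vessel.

32.3 kHz

19 km/h = 5.278 m/s.
Only the source moves, away from the listener, so f' = f · v/(v + v_s).
f' = 32.4 × 1451/(1451 + 5.278) = 32.4 × 1451/1456 ≈ 32.3 kHz.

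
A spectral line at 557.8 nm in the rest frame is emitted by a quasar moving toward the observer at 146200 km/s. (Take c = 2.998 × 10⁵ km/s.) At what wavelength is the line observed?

β = v/c = 146200/299800 = 0.4877.
Relativistic Doppler for wavelength: λ' = λ₀ · √((1 − β)/(1 + β)).
λ' = 557.8 × √(0.5123/1.4877) = 557.8 × 0.58685 ≈ 327.3 nm.

327.3 nm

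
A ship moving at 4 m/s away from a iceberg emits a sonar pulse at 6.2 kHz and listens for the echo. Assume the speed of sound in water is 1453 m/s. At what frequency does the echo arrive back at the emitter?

The iceberg receives the sound from a moving source: f₁ = f₀ · v/(v + v_e) = 6.2 × 1453/1457 ≈ 6.18 kHz.
On the return leg the ship is a moving observer: f₂ = f₁ · (v − v_e)/v = 6.18 × 1449/1453 ≈ 6.17 kHz.
Equivalently f₂ = f₀ · (v − v_e)/(v + v_e).

6.17 kHz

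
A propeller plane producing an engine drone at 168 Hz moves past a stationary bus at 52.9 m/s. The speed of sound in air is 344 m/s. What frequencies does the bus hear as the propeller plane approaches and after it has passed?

Approaching: f₁ = f · v/(v − v_s) = 168 × 344/291.1 ≈ 199 Hz.
Receding: f₂ = f · v/(v + v_s) = 168 × 344/396.9 ≈ 146 Hz.

199 Hz approaching; 146 Hz receding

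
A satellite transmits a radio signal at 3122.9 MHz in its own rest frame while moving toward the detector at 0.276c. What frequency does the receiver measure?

4145.9 MHz

Relativistic Doppler for frequency: f' = f₀ · √((1 + β)/(1 − β)).
f' = 3122.9 × √(1.2760/0.7240) = 3122.9 × 1.32757 ≈ 4145.9 MHz.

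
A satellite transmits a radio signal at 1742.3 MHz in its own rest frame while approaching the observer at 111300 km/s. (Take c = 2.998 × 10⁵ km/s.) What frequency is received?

β = v/c = 111300/299800 = 0.3712.
Relativistic Doppler for frequency: f' = f₀ · √((1 + β)/(1 − β)).
f' = 1742.3 × √(1.3712/0.6288) = 1742.3 × 1.47679 ≈ 2573.0 MHz.

2573.0 MHz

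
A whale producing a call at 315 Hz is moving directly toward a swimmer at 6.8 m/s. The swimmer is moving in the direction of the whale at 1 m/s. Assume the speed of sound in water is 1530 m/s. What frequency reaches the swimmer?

Both move, so f' = f · (v + v_o)/(v − v_s).
f' = 315 × (1530 + 1)/(1530 − 6.8) = 315 × 1531/1523.2 ≈ 317 Hz.

317 Hz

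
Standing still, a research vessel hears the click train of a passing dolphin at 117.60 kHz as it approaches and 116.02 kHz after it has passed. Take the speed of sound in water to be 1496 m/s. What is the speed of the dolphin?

f₁/f₂ = (v + v_s)/(v − v_s), so v_s = v · (f₁ − f₂)/(f₁ + f₂).
v_s = 1496 × (117.60 − 116.02)/(117.60 + 116.02) = 1496 × 1.58/233.62 ≈ 10.1 m/s.

10.1 m/s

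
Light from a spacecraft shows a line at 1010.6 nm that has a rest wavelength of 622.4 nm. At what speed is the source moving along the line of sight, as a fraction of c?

0.450c

λ'/λ₀ = 1.6237 > 1 (redshift), so the source is receding.
λ'/λ₀ = √((1 + β)/(1 − β)) for a receding source ⇒ β = (r² − 1)/(r² + 1) with r = λ'/λ₀.
β = (2.6364 − 1)/(2.6364 + 1) ≈ 0.450.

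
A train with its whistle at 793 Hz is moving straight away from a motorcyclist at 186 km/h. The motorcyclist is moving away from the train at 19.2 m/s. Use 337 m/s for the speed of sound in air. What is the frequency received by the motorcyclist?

648 Hz

186 km/h = 51.67 m/s.
General Doppler shift: f' = f · (v − v_o)/(v + v_s).
f' = 793 × (337 − 19.2)/(337 + 51.67) = 793 × 317.8/388.67 ≈ 648 Hz.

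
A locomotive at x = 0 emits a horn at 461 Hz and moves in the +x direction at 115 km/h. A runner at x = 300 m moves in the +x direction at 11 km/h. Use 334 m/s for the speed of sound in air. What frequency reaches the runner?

505 Hz

115 km/h = 31.94 m/s; 11 km/h = 3.056 m/s.
The observer lies on the +x side, so the source is heading toward the observer and the observer is heading away from the source.
Both move, so f' = f · (v − v_o)/(v − v_s).
f' = 461 × (334 − 3.056)/(334 − 31.94) = 461 × 330.94/302.06 ≈ 505 Hz.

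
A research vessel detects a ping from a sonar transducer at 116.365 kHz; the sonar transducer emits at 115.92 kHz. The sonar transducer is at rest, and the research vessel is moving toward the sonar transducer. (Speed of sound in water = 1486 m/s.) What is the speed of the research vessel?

5.7 m/s

f' = f · (v + v_o)/v ⇒ v_o = v · |f'/f − 1|.
v_o = 1486 × |116.365/115.92 − 1| = 1486 × 0.003839 ≈ 5.7 m/s.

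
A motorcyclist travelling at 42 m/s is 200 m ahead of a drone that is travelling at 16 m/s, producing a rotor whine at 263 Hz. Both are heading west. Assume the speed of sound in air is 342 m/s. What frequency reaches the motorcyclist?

242 Hz

The motorcyclist is ahead, so the drone is moving toward it while the motorcyclist is moving away from the drone.
Both move, so f' = f · (v − v_o)/(v − v_s).
f' = 263 × (342 − 42)/(342 − 16) = 263 × 300/326 ≈ 242 Hz.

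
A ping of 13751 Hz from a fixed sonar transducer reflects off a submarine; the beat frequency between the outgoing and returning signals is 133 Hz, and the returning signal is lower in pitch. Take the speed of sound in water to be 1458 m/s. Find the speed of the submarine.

Double Doppler shift off a moving reflector: f₂ = f₀ · (v + u)/(v − u) (u > 0 toward emitter).
Returning signal is lower, so f₂ = f₀ − Δf = 13751 − 133 = 13618 Hz.
Rearranging, u = v · (f₂ − f₀)/(f₂ + f₀) = 1458 × -133/27369 ≈ -7.1 m/s.
So the submarine is moving at 7.1 m/s away from the emitter.

7.1 m/s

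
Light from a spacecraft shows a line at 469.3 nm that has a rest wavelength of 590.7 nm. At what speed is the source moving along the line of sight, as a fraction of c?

0.226c

λ'/λ₀ = 0.7945 < 1 (blueshift), so the source is approaching.
λ'/λ₀ = √((1 − β)/(1 + β)) for an approaching source ⇒ β = (1 − r²)/(1 + r²) with r = λ'/λ₀.
β = (1 − 0.6312)/(1 + 0.6312) ≈ 0.226.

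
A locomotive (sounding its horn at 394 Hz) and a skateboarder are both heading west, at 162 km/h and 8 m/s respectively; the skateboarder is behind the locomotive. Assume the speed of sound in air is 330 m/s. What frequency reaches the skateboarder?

162 km/h = 45 m/s.
The skateboarder is behind, so the locomotive is moving away from it while the skateboarder is moving toward the locomotive.
General Doppler shift: f' = f · (v + v_o)/(v + v_s).
f' = 394 × (330 + 8)/(330 + 45) = 394 × 338/375 ≈ 355 Hz.

355 Hz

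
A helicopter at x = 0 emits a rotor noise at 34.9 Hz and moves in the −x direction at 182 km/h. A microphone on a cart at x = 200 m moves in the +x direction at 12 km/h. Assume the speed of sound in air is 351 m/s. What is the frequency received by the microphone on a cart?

30.2 Hz

182 km/h = 50.56 m/s; 12 km/h = 3.333 m/s.
The observer lies on the +x side, so the source is heading away from the observer and the observer is heading away from the source.
Both move, so f' = f · (v − v_o)/(v + v_s).
f' = 34.9 × (351 − 3.333)/(351 + 50.56) = 34.9 × 347.67/401.56 ≈ 30.2 Hz.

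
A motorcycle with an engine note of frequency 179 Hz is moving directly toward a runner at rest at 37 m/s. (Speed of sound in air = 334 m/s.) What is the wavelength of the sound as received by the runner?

Only the source moves, toward the listener, so f' = f · v/(v − v_s).
f' = 179 × 334/(334 − 37) ≈ 201 Hz.
λ' = v/f' = 334/201.3 ≈ 1.66 m.

1.66 m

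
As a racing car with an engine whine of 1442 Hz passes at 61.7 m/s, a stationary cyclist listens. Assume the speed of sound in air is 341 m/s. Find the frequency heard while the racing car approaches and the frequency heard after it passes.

1761 Hz approaching; 1221 Hz receding

Approaching: f₁ = f · v/(v − v_s) = 1442 × 341/279.3 ≈ 1761 Hz.
Receding: f₂ = f · v/(v + v_s) = 1442 × 341/402.7 ≈ 1221 Hz.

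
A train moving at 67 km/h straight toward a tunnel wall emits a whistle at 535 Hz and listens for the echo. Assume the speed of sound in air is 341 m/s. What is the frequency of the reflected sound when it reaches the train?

597 Hz

67 km/h = 18.61 m/s.
The tunnel wall receives the sound from a moving source: f₁ = f₀ · v/(v − v_e) = 535 × 341/322.39 ≈ 566 Hz.
On the return leg the train is a moving observer: f₂ = f₁ · (v + v_e)/v = 566 × 359.61/341 ≈ 597 Hz.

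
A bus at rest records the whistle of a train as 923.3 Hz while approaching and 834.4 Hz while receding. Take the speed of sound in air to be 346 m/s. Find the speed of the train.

f₁/f₂ = (v + v_s)/(v − v_s), so v_s = v · (f₁ − f₂)/(f₁ + f₂).
v_s = 346 × (923.3 − 834.4)/(923.3 + 834.4) = 346 × 88.9/1757.7 ≈ 17.5 m/s.

17.5 m/s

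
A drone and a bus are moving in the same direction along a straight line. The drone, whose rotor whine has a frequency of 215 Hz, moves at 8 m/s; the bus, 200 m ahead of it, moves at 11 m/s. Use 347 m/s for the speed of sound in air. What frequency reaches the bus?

213 Hz

The bus is ahead, so the drone is moving toward it while the bus is moving away from the drone.
Both move, so f' = f · (v − v_o)/(v − v_s).
f' = 215 × (347 − 11)/(347 − 8) = 215 × 336/339 ≈ 213 Hz.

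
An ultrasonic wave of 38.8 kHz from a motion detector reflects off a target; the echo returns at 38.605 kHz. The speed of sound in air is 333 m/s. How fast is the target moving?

0.84 m/s

Double Doppler shift off a moving reflector: f₂ = f₀ · (v + u)/(v − u) (u > 0 toward emitter).
Rearranging, u = v · (f₂ − f₀)/(f₂ + f₀) = 333 × -0.195/77.405 ≈ -0.84 m/s.
So the target is moving at 0.84 m/s away from the emitter.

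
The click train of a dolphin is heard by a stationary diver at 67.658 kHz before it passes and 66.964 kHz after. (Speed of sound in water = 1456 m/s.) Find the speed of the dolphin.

7.5 m/s

f₁/f₂ = (v + v_s)/(v − v_s), so v_s = v · (f₁ − f₂)/(f₁ + f₂).
v_s = 1456 × (67.658 − 66.964)/(67.658 + 66.964) = 1456 × 0.694/134.622 ≈ 7.5 m/s.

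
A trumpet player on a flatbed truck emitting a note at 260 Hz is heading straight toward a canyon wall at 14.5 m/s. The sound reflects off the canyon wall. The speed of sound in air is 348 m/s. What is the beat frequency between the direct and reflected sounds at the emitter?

The canyon wall receives the sound from a moving source: f₁ = f₀ · v/(v − v_e) = 260 × 348/333.5 ≈ 271.3 Hz.
On the return leg the trumpet player on a flatbed truck is a moving observer: f₂ = f₁ · (v + v_e)/v = 271.3 × 362.5/348 ≈ 282.6 Hz.
Beat against the emitted tone: |f₂ − f₀| = 2v_e·f₀/(v − v_e) = 2 × 14.5 × 260/333.5 ≈ 22.6 Hz.

22.6 Hz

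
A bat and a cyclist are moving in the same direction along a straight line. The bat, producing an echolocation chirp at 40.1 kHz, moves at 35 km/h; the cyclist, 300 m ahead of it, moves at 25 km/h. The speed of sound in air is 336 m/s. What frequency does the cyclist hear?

40.4 kHz

35 km/h = 9.722 m/s; 25 km/h = 6.944 m/s.
The cyclist is ahead, so the bat is moving toward it while the cyclist is moving away from the bat.
Both move, so f' = f · (v − v_o)/(v − v_s).
f' = 40.1 × (336 − 6.944)/(336 − 9.722) = 40.1 × 329.06/326.28 ≈ 40.4 kHz.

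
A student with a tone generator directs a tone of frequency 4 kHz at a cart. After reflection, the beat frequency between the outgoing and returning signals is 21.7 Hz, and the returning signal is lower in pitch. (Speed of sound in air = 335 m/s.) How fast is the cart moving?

0.91 m/s

Double Doppler shift off a moving reflector: f₂ = f₀ · (v + u)/(v − u) (u > 0 toward emitter).
Returning signal is lower, so f₂ = f₀ − Δf = 4000 − 21.7 = 3978.3 Hz.
Rearranging, u = v · (f₂ − f₀)/(f₂ + f₀) = 335 × -21.7/7978.3 ≈ -0.91 m/s.
So the cart is moving at 0.91 m/s away from the emitter.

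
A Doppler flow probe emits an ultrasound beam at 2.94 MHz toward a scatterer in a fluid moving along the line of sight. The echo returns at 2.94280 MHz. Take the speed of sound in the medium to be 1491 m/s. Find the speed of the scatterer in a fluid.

0.71 m/s

Double Doppler shift off a moving reflector: f₂ = f₀ · (v + u)/(v − u) (u > 0 toward emitter).
Rearranging, u = v · (f₂ − f₀)/(f₂ + f₀) = 1491 × 0.00280/5.88280 ≈ 0.71 m/s.
So the scatterer in a fluid is moving at 0.71 m/s toward the emitter.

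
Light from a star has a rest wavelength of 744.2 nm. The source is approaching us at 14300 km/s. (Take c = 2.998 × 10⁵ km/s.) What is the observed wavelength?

709.5 nm

β = v/c = 14300/299800 = 0.0477.
Relativistic Doppler for wavelength: λ' = λ₀ · √((1 − β)/(1 + β)).
λ' = 744.2 × √(0.9523/1.0477) = 744.2 × 0.95339 ≈ 709.5 nm.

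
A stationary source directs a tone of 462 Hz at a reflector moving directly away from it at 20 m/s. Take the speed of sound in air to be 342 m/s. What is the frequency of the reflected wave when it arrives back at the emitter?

411 Hz

The reflector first receives the wave as a moving observer: f₁ = f₀ · (v − u)/v = 462 × (342 − 20)/342 ≈ 435 Hz.
The reflection then acts as a moving source: f₂ = f₁ · v/(v + u) ≈ 411 Hz.
Equivalently f₂ = f₀ · (v − u)/(v + u).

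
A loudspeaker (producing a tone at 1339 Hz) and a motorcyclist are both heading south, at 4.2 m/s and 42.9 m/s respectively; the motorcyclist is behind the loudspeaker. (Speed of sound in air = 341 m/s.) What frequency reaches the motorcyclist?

1489 Hz

The motorcyclist is behind, so the loudspeaker is moving away from it while the motorcyclist is moving toward the loudspeaker.
With source receding and observer approaching, f' = f · (v + v_o)/(v + v_s).
f' = 1339 × (341 + 42.9)/(341 + 4.2) = 1339 × 383.9/345.2 ≈ 1489 Hz.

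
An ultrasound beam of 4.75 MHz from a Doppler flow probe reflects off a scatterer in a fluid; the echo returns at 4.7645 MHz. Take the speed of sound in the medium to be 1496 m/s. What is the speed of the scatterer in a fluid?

2.28 m/s

Double Doppler shift off a moving reflector: f₂ = f₀ · (v + u)/(v − u) (u > 0 toward emitter).
Rearranging, u = v · (f₂ − f₀)/(f₂ + f₀) = 1496 × 0.0145/9.5145 ≈ 2.28 m/s.
So the scatterer in a fluid is moving at 2.28 m/s toward the emitter.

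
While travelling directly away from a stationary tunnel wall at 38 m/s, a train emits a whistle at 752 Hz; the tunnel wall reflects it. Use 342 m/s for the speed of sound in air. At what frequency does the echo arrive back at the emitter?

602 Hz

The tunnel wall receives the sound from a moving source: f₁ = f₀ · v/(v + v_e) = 752 × 342/380 ≈ 677 Hz.
On the return leg the train is a moving observer: f₂ = f₁ · (v − v_e)/v = 677 × 304/342 ≈ 602 Hz.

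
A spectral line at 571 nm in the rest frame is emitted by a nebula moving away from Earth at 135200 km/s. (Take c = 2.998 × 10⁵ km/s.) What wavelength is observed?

928.3 nm

β = v/c = 135200/299800 = 0.4510.
Relativistic Doppler for wavelength: λ' = λ₀ · √((1 + β)/(1 − β)).
λ' = 571 × √(1.4510/0.5490) = 571 × 1.62566 ≈ 928.3 nm.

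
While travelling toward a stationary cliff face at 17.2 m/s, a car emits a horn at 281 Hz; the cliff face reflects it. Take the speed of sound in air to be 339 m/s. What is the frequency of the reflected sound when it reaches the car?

The cliff face receives the sound from a moving source: f₁ = f₀ · v/(v − v_e) = 281 × 339/321.8 ≈ 296 Hz.
On the return leg the car is a moving observer: f₂ = f₁ · (v + v_e)/v = 296 × 356.2/339 ≈ 311 Hz.

311 Hz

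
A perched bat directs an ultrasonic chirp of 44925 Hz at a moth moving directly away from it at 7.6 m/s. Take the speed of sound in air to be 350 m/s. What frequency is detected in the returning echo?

43015 Hz

The moth first receives the wave as a moving observer: f₁ = f₀ · (v − u)/v = 44925 × (350 − 7.6)/350 ≈ 43949 Hz.
The reflection then acts as a moving source: f₂ = f₁ · v/(v + u) ≈ 43015 Hz.
Equivalently f₂ = f₀ · (v − u)/(v + u).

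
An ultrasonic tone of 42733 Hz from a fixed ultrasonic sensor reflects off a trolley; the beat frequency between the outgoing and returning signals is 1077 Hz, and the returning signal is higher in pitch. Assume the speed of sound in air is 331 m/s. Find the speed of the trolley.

4.1 m/s

Double Doppler shift off a moving reflector: f₂ = f₀ · (v + u)/(v − u) (u > 0 toward emitter).
Returning signal is higher, so f₂ = f₀ + Δf = 42733 + 1077 = 43810 Hz.
Rearranging, u = v · (f₂ − f₀)/(f₂ + f₀) = 331 × 1077/86543 ≈ 4.1 m/s.
So the trolley is moving at 4.1 m/s toward the emitter.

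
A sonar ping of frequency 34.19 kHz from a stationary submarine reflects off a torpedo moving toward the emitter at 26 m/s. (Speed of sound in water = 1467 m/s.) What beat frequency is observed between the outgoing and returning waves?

1234 Hz

The torpedo first receives the wave as a moving observer: f₁ = f₀ · (v + u)/v = 34.19 × (1467 + 26)/1467 ≈ 34.796 kHz.
On reflection it acts as a source moving toward the stationary detector: f₂ = f₁ · v/(v − u) = 34.796 × 1467/1441 ≈ 35.424 kHz.
Beat frequency (with f₀ = 34190 Hz): |f₂ − f₀| = 2u·f₀/(v − u) = 2 × 26 × 34190/1441 ≈ 1234 Hz.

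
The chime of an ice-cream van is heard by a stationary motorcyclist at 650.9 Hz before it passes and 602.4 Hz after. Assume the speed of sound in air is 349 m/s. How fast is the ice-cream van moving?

13.5 m/s

f₁/f₂ = (v + v_s)/(v − v_s), so v_s = v · (f₁ − f₂)/(f₁ + f₂).
v_s = 349 × (650.9 − 602.4)/(650.9 + 602.4) = 349 × 48.5/1253.3 ≈ 13.5 m/s.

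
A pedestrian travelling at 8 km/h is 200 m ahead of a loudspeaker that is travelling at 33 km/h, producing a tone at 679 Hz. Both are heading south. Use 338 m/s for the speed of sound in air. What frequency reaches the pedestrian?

693 Hz

33 km/h = 9.167 m/s; 8 km/h = 2.222 m/s.
The pedestrian is ahead, so the loudspeaker is moving toward it while the pedestrian is moving away from the loudspeaker.
General Doppler shift: f' = f · (v − v_o)/(v − v_s).
f' = 679 × (338 − 2.222)/(338 − 9.167) = 679 × 335.78/328.83 ≈ 693 Hz.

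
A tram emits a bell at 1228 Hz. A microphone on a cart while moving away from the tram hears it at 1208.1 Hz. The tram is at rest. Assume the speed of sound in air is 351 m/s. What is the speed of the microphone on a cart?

f' = f · (v − v_o)/v ⇒ v_o = v · |f'/f − 1|.
v_o = 351 × |1208.1/1228 − 1| = 351 × 0.01621 ≈ 5.7 m/s.

5.7 m/s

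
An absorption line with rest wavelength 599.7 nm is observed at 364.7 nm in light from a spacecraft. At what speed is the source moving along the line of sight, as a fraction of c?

λ'/λ₀ = 0.6081 < 1 (blueshift), so the source is approaching.
λ'/λ₀ = √((1 − β)/(1 + β)) for an approaching source ⇒ β = (1 − r²)/(1 + r²) with r = λ'/λ₀.
β = (1 − 0.3698)/(1 + 0.3698) ≈ 0.460.

0.460c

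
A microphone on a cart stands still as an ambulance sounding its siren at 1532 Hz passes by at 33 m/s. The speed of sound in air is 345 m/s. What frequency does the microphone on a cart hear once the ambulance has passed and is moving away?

1398 Hz

Receding: f₂ = f · v/(v + v_s) = 1532 × 345/378 ≈ 1398 Hz.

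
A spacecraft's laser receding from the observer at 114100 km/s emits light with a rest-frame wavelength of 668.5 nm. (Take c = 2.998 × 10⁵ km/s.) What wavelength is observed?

998.0 nm

β = v/c = 114100/299800 = 0.3806.
Relativistic Doppler for wavelength: λ' = λ₀ · √((1 + β)/(1 − β)).
λ' = 668.5 × √(1.3806/0.6194) = 668.5 × 1.49294 ≈ 998.0 nm.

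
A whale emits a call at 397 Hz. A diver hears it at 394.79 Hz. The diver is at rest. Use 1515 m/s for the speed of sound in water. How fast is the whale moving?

8.5 m/s

f' < f, so the whale is receding.
f' = f · v/(v + v_s) ⇒ v_s = v · |1 − f/f'|.
v_s = 1515 × |1 − 397/394.79| = 1515 × 0.005598 ≈ 8.5 m/s.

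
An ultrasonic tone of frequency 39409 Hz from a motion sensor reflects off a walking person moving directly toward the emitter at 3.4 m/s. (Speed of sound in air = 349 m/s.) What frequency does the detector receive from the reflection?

40184 Hz

At the walking person (a moving observer), f₁ = f₀ · (v + u)/v = 39409 × 352.4/349 ≈ 39793 Hz.
The reflection then acts as a moving source: f₂ = f₁ · v/(v − u) ≈ 40184 Hz.
Equivalently f₂ = f₀ · (v + u)/(v − u).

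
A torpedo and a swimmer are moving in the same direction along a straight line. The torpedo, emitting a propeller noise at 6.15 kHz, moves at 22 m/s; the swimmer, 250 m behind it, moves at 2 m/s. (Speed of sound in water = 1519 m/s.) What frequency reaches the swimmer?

6.07 kHz

The swimmer is behind, so the torpedo is moving away from it while the swimmer is moving toward the torpedo.
General Doppler shift: f' = f · (v + v_o)/(v + v_s).
f' = 6.15 × (1519 + 2)/(1519 + 22) = 6.15 × 1521/1541 ≈ 6.07 kHz.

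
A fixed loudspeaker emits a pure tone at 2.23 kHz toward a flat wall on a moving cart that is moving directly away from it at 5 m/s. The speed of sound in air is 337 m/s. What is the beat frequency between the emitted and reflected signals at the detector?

65 Hz

At the flat wall on a moving cart (a moving observer), f₁ = f₀ · (v − u)/v = 2.23 × 332/337 ≈ 2.1969 kHz.
The reflection then acts as a moving source: f₂ = f₁ · v/(v + u) ≈ 2.1648 kHz.
Beat frequency (with f₀ = 2230 Hz): |f₂ − f₀| = 2u·f₀/(v + u) = 2 × 5 × 2230/342 ≈ 65 Hz.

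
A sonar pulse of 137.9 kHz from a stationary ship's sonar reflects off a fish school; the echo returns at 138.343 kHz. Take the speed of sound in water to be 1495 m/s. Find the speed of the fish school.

Double Doppler shift off a moving reflector: f₂ = f₀ · (v + u)/(v − u) (u > 0 toward emitter).
Rearranging, u = v · (f₂ − f₀)/(f₂ + f₀) = 1495 × 0.443/276.243 ≈ 2.40 m/s.
So the fish school is moving at 2.40 m/s toward the emitter.

2.40 m/s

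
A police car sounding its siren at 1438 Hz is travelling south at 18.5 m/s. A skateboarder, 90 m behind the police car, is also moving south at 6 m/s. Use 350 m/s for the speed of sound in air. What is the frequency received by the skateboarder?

The skateboarder is behind, so the police car is moving away from it while the skateboarder is moving toward the police car.
General Doppler shift: f' = f · (v + v_o)/(v + v_s).
f' = 1438 × (350 + 6)/(350 + 18.5) = 1438 × 356/368.5 ≈ 1389 Hz.

1389 Hz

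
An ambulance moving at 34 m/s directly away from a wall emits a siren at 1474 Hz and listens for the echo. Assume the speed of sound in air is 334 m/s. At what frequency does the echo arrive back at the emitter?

The wall receives the sound from a moving source: f₁ = f₀ · v/(v + v_e) = 1474 × 334/368 ≈ 1338 Hz.
On the return leg the ambulance is a moving observer: f₂ = f₁ · (v − v_e)/v = 1338 × 300/334 ≈ 1202 Hz.

1202 Hz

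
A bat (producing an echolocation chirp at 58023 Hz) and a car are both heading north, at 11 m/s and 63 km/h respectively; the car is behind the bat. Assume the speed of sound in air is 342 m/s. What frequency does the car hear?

59091 Hz

63 km/h = 17.5 m/s.
The car is behind, so the bat is moving away from it while the car is moving toward the bat.
With source receding and observer approaching, f' = f · (v + v_o)/(v + v_s).
f' = 58023 × (342 + 17.5)/(342 + 11) = 58023 × 359.5/353 ≈ 59091 Hz.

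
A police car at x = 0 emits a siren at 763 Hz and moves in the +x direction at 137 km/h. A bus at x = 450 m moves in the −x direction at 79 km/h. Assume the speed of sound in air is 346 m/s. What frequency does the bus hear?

137 km/h = 38.06 m/s; 79 km/h = 21.94 m/s.
The observer lies on the +x side, so the source is heading toward the observer and the observer is heading toward the source.
General Doppler shift: f' = f · (v + v_o)/(v − v_s).
f' = 763 × (346 + 21.94)/(346 − 38.06) = 763 × 367.94/307.94 ≈ 912 Hz.

912 Hz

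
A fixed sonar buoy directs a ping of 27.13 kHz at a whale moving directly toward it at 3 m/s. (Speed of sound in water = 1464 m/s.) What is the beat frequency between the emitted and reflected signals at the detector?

111 Hz

The whale first receives the wave as a moving observer: f₁ = f₀ · (v + u)/v = 27.13 × (1464 + 3)/1464 ≈ 27.1856 kHz.
On reflection it acts as a source moving toward the stationary detector: f₂ = f₁ · v/(v − u) = 27.1856 × 1464/1461 ≈ 27.2414 kHz.
Beat frequency (with f₀ = 27130 Hz): |f₂ − f₀| = 2u·f₀/(v − u) = 2 × 3 × 27130/1461 ≈ 111 Hz.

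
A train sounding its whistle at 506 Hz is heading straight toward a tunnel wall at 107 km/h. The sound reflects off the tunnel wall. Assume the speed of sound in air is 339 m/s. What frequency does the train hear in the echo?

603 Hz

107 km/h = 29.72 m/s.
The tunnel wall receives the sound from a moving source: f₁ = f₀ · v/(v − v_e) = 506 × 339/309.28 ≈ 555 Hz.
On the return leg the train is a moving observer: f₂ = f₁ · (v + v_e)/v = 555 × 368.72/339 ≈ 603 Hz.
Equivalently f₂ = f₀ · (v + v_e)/(v − v_e).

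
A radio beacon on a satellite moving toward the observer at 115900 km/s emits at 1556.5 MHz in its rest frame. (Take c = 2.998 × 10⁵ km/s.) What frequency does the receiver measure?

2340.2 MHz

β = v/c = 115900/299800 = 0.3866.
Relativistic Doppler for frequency: f' = f₀ · √((1 + β)/(1 − β)).
f' = 1556.5 × √(1.3866/0.6134) = 1556.5 × 1.50349 ≈ 2340.2 MHz.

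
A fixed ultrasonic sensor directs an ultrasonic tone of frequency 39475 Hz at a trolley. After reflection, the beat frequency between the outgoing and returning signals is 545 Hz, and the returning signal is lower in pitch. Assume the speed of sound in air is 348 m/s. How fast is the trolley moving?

2.42 m/s

Double Doppler shift off a moving reflector: f₂ = f₀ · (v + u)/(v − u) (u > 0 toward emitter).
Returning signal is lower, so f₂ = f₀ − Δf = 39475 − 545 = 38930 Hz.
Rearranging, u = v · (f₂ − f₀)/(f₂ + f₀) = 348 × -545/78405 ≈ -2.42 m/s.
So the trolley is moving at 2.42 m/s away from the emitter.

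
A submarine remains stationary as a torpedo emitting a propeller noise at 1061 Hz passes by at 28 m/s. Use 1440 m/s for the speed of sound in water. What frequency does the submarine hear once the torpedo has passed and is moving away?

Receding: f₂ = f · v/(v + v_s) = 1061 × 1440/1468 ≈ 1041 Hz.

1041 Hz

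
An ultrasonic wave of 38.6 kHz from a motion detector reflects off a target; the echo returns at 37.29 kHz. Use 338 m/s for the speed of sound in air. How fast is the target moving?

Double Doppler shift off a moving reflector: f₂ = f₀ · (v + u)/(v − u) (u > 0 toward emitter).
Rearranging, u = v · (f₂ − f₀)/(f₂ + f₀) = 338 × -1.31/75.89 ≈ -5.8 m/s.
So the target is moving at 5.8 m/s away from the emitter.

5.8 m/s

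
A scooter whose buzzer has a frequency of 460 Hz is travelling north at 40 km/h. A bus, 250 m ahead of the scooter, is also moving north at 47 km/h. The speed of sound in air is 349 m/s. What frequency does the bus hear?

40 km/h = 11.11 m/s; 47 km/h = 13.06 m/s.
The bus is ahead, so the scooter is moving toward it while the bus is moving away from the scooter.
With source approaching and observer receding, f' = f · (v − v_o)/(v − v_s).
f' = 460 × (349 − 13.06)/(349 − 11.11) = 460 × 335.94/337.89 ≈ 457 Hz.

457 Hz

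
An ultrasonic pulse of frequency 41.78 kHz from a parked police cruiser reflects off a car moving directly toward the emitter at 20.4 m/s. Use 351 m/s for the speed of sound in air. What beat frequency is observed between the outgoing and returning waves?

5156 Hz

At the car (a moving observer), f₁ = f₀ · (v + u)/v = 41.78 × 371.4/351 ≈ 44.21 kHz.
On reflection it acts as a source moving toward the stationary detector: f₂ = f₁ · v/(v − u) = 44.21 × 351/330.6 ≈ 46.94 kHz.
Beat frequency (with f₀ = 41780 Hz): |f₂ − f₀| = 2u·f₀/(v − u) = 2 × 20.4 × 41780/330.6 ≈ 5156 Hz.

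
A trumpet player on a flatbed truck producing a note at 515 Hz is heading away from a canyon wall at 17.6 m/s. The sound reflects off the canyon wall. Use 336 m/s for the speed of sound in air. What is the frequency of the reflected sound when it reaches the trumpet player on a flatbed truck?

The canyon wall receives the sound from a moving source: f₁ = f₀ · v/(v + v_e) = 515 × 336/353.6 ≈ 489 Hz.
On the return leg the trumpet player on a flatbed truck is a moving observer: f₂ = f₁ · (v − v_e)/v = 489 × 318.4/336 ≈ 464 Hz.

464 Hz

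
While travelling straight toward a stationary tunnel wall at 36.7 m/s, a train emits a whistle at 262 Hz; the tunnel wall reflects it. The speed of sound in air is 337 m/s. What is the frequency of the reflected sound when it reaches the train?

326 Hz

The tunnel wall receives the sound from a moving source: f₁ = f₀ · v/(v − v_e) = 262 × 337/300.3 ≈ 294 Hz.
On the return leg the train is a moving observer: f₂ = f₁ · (v + v_e)/v = 294 × 373.7/337 ≈ 326 Hz.
Equivalently f₂ = f₀ · (v + v_e)/(v − v_e).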